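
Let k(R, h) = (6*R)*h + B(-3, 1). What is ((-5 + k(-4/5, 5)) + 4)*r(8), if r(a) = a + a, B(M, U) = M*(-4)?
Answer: -208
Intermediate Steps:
B(M, U) = -4*M
k(R, h) = 12 + 6*R*h (k(R, h) = (6*R)*h - 4*(-3) = 6*R*h + 12 = 12 + 6*R*h)
r(a) = 2*a
((-5 + k(-4/5, 5)) + 4)*r(8) = ((-5 + (12 + 6*(-4/5)*5)) + 4)*(2*8) = ((-5 + (12 + 6*(-4*1/5)*5)) + 4)*16 = ((-5 + (12 + 6*(-4/5)*5)) + 4)*16 = ((-5 + (12 - 24)) + 4)*16 = ((-5 - 12) + 4)*16 = (-17 + 4)*16 = -13*16 = -208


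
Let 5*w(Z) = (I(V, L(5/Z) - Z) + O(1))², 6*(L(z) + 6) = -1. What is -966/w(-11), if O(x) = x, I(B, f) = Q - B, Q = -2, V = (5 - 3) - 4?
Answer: -4830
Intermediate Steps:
L(z) = -37/6 (L(z) = -6 + (⅙)*(-1) = -6 - ⅙ = -37/6)
V = -2 (V = 2 - 4 = -2)
I(B, f) = -2 - B
w(Z) = ⅕ (w(Z) = ((-2 - 1*(-2)) + 1)²/5 = ((-2 + 2) + 1)²/5 = (0 + 1)²/5 = (⅕)*1² = (⅕)*1 = ⅕)
-966/w(-11) = -966/⅕ = -966*5 = -4830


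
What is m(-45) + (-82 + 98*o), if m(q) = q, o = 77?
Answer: 7419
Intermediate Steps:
m(-45) + (-82 + 98*o) = -45 + (-82 + 98*77) = -45 + (-82 + 7546) = -45 + 7464 = 7419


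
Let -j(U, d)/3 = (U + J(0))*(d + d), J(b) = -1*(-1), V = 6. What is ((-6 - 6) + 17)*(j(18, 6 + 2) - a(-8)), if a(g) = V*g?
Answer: -4320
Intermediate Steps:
J(b) = 1
a(g) = 6*g
j(U, d) = -6*d*(1 + U) (j(U, d) = -3*(U + 1)*(d + d) = -3*(1 + U)*2*d = -6*d*(1 + U))
((-6 - 6) + 17)*(j(18, 6 + 2) - a(-8)) = ((-6 - 6) + 17)*(-6*(6 + 2)*(1 + 18) - 6*(-8)) = (-12 + 17)*(-6*8*19 - 1*(-48)) = 5*(-912 + 48) = 5*(-864) = -4320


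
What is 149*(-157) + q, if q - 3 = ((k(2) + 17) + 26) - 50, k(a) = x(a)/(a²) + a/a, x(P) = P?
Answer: -46791/2 ≈ -23396.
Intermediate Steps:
k(a) = 1 + 1/a (k(a) = a/(a²) + a/a = a/a² + 1 = 1/a + 1 = 1 + 1/a)
q = -5/2 (q = 3 + ((((1 + 2)/2 + 17) + 26) - 50) = 3 + ((((½)*3 + 17) + 26) - 50) = 3 + (((3/2 + 17) + 26) - 50) = 3 + ((37/2 + 26) - 50) = 3 + (89/2 - 50) = 3 - 11/2 = -5/2 ≈ -2.5000)
149*(-157) + q = 149*(-157) - 5/2 = -23393 - 5/2 = -46791/2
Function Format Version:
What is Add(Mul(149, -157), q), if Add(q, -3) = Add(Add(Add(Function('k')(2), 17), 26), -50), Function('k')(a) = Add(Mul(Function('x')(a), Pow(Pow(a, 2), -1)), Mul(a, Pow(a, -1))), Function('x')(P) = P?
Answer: Rational(-46791, 2) ≈ -23396.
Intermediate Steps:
Function('k')(a) = Add(1, Pow(a, -1)) (Function('k')(a) = Add(Mul(a, Pow(Pow(a, 2), -1)), Mul(a, Pow(a, -1))) = Add(Mul(a, Pow(a, -2)), 1) = Add(Pow(a, -1), 1) = Add(1, Pow(a, -1)))
q = Rational(-5, 2) (q = Add(3, Add(Add(Add(Mul(Pow(2, -1), Add(1, 2)), 17), 26), -50)) = Add(3, Add(Add(Add(Mul(Rational(1, 2), 3), 17), 26), -50)) = Add(3, Add(Add(Add(Rational(3, 2), 17), 26), -50)) = Add(3, Add(Add(Rational(37, 2), 26), -50)) = Add(3, Add(Rational(89, 2), -50)) = Add(3, Rational(-11, 2)) = Rational(-5, 2) ≈ -2.5000)
Add(Mul(149, -157), q) = Add(Mul(149, -157), Rational(-5, 2)) = Add(-23393, Rational(-5, 2)) = Rational(-46791, 2)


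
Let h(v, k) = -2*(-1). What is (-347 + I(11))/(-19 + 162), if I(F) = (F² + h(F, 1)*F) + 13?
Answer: -191/143 ≈ -1.3357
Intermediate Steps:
h(v, k) = 2
I(F) = 13 + F² + 2*F (I(F) = (F² + 2*F) + 13 = 13 + F² + 2*F)
(-347 + I(11))/(-19 + 162) = (-347 + (13 + 11² + 2*11))/(-19 + 162) = (-347 + (13 + 121 + 22))/143 = (-347 + 156)*(1/143) = -191*1/143 = -191/143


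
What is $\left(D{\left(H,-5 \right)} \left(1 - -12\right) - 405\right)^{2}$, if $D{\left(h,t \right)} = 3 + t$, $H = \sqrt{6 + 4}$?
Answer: $185761$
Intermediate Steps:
$H = \sqrt{10} \approx 3.1623$
$\left(D{\left(H,-5 \right)} \left(1 - -12\right) - 405\right)^{2} = \left(\left(3 - 5\right) \left(1 - -12\right) - 405\right)^{2} = \left(- 2 \left(1 + 12\right) - 405\right)^{2} = \left(\left(-2\right) 13 - 405\right)^{2} = \left(-26 - 405\right)^{2} = \left(-431\right)^{2} = 185761$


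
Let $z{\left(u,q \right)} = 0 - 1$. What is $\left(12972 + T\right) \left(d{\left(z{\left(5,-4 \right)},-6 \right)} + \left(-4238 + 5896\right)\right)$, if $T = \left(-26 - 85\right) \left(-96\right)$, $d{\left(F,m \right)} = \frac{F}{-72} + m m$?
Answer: $\frac{240156961}{6} \approx 4.0026 \cdot 10^{7}$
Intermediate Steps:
$z{\left(u,q \right)} = -1$
$d{\left(F,m \right)} = m^{2} - \frac{F}{72}$ ($d{\left(F,m \right)} = - \frac{F}{72} + m^{2} = m^{2} - \frac{F}{72}$)
$T = 10656$ ($T = \left(-111\right) \left(-96\right) = 10656$)
$\left(12972 + T\right) \left(d{\left(z{\left(5,-4 \right)},-6 \right)} + \left(-4238 + 5896\right)\right) = \left(12972 + 10656\right) \left(\left(\left(-6\right)^{2} - - \frac{1}{72}\right) + \left(-4238 + 5896\right)\right) = 23628 \left(\left(36 + \frac{1}{72}\right) + 1658\right) = 23628 \left(\frac{2593}{72} + 1658\right) = 23628 \cdot \frac{121969}{72} = \frac{240156961}{6}$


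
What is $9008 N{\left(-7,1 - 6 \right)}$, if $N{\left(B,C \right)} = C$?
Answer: $-45040$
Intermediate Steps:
$9008 N{\left(-7,1 - 6 \right)} = 9008 \left(1 - 6\right) = 9008 \left(-5\right) = -45040$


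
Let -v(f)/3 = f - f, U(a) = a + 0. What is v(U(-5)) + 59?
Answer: 59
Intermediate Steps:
U(a) = a
v(f) = 0 (v(f) = -3*(f - f) = -3*0 = 0)
v(U(-5)) + 59 = 0 + 59 = 59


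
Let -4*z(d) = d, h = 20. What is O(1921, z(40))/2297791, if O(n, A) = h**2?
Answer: 400/2297791 ≈ 0.00017408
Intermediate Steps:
z(d) = -d/4
O(n, A) = 400 (O(n, A) = 20**2 = 400)
O(1921, z(40))/2297791 = 400/2297791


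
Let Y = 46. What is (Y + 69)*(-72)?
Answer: -8280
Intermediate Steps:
(Y + 69)*(-72) = (46 + 69)*(-72) = 115*(-72) = -8280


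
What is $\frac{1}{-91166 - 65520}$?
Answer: $- \frac{1}{156686} \approx -6.3822 \cdot 10^{-6}$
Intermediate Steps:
$\frac{1}{-91166 - 65520} = \frac{1}{-156686} = - \frac{1}{156686}$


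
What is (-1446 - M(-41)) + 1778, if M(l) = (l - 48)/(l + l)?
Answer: 27135/82 ≈ 330.91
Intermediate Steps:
M(l) = (-48 + l)/(2*l) (M(l) = (-48 + l)/((2*l)) = (-48 + l)*(1/(2*l)) = (-48 + l)/(2*l))
(-1446 - M(-41)) + 1778 = (-1446 - (-48 - 41)/(2*(-41))) + 1778 = (-1446 - (-1)*(-89)/(2*41)) + 1778 = (-1446 - 1*89/82) + 1778 = (-1446 - 89/82) + 1778 = -118661/82 + 1778 = 27135/82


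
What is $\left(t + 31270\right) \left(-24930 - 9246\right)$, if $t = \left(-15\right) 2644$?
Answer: $286736640$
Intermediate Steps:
$t = -39660$
$\left(t + 31270\right) \left(-24930 - 9246\right) = \left(-39660 + 31270\right) \left(-24930 - 9246\right) = \left(-8390\right) \left(-34176\right) = 286736640$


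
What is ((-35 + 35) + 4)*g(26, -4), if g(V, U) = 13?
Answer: 52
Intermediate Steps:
((-35 + 35) + 4)*g(26, -4) = ((-35 + 35) + 4)*13 = (0 + 4)*13 = 4*13 = 52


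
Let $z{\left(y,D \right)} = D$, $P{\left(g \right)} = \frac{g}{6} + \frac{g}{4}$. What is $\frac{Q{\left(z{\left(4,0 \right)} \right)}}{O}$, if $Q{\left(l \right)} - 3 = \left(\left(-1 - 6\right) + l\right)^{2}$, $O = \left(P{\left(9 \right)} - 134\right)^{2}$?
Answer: $\frac{832}{271441} \approx 0.0030651$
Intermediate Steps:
$P{\left(g \right)} = \frac{5 g}{12}$ ($P{\left(g \right)} = g \frac{1}{6} + g \frac{1}{4} = \frac{g}{6} + \frac{g}{4} = \frac{5 g}{12}$)
$O = \frac{271441}{16}$ ($O = \left(\frac{5}{12} \cdot 9 - 134\right)^{2} = \left(\frac{15}{4} - 134\right)^{2} = \left(- \frac{521}{4}\right)^{2} = \frac{271441}{16} \approx 16965.0$)
$Q{\left(l \right)} = 3 + \left(-7 + l\right)^{2}$ ($Q{\left(l \right)} = 3 + \left(\left(-1 - 6\right) + l\right)^{2} = 3 + \left(-7 + l\right)^{2}$)
$\frac{Q{\left(z{\left(4,0 \right)} \right)}}{O} = \frac{3 + \left(-7 + 0\right)^{2}}{\frac{271441}{16}} = \left(3 + \left(-7\right)^{2}\right) \frac{16}{271441} = \left(3 + 49\right) \frac{16}{271441} = 52 \cdot \frac{16}{271441} = \frac{832}{271441}$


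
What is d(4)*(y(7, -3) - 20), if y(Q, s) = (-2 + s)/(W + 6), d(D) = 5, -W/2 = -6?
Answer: -1825/18 ≈ -101.39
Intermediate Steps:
W = 12 (W = -2*(-6) = 12)
y(Q, s) = -⅑ + s/18 (y(Q, s) = (-2 + s)/(12 + 6) = (-2 + s)/18 = (-2 + s)*(1/18) = -⅑ + s/18)
d(4)*(y(7, -3) - 20) = 5*((-⅑ + (1/18)*(-3)) - 20) = 5*((-⅑ - ⅙) - 20) = 5*(-5/18 - 20) = 5*(-365/18) = -1825/18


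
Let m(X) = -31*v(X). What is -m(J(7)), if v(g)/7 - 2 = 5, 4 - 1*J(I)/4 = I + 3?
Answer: 1519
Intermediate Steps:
J(I) = 4 - 4*I (J(I) = 16 - 4*(I + 3) = 16 - 4*(3 + I) = 16 + (-12 - 4*I) = 4 - 4*I)
v(g) = 49 (v(g) = 14 + 7*5 = 14 + 35 = 49)
m(X) = -1519 (m(X) = -31*49 = -1519)
-m(J(7)) = -1*(-1519) = 1519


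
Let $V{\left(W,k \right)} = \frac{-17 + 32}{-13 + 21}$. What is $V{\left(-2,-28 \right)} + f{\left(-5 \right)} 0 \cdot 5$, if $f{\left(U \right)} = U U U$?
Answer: $\frac{15}{8} \approx 1.875$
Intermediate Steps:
$f{\left(U \right)} = U^{3}$ ($f{\left(U \right)} = U^{2} U = U^{3}$)
$V{\left(W,k \right)} = \frac{15}{8}$
$V{\left(-2,-28 \right)} + f{\left(-5 \right)} 0 \cdot 5 = \frac{15}{8} + \left(-5\right)^{3} \cdot 0 \cdot 5 = \frac{15}{8} + \left(-125\right) 0 \cdot 5 = \frac{15}{8} + 0 \cdot 5 = \frac{15}{8} + 0 = \frac{15}{8}$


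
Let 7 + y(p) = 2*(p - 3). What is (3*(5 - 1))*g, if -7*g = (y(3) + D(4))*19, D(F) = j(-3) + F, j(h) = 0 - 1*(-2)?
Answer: 228/7 ≈ 32.571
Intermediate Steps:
j(h) = 2 (j(h) = 0 + 2 = 2)
D(F) = 2 + F
y(p) = -13 + 2*p (y(p) = -7 + 2*(p - 3) = -7 + 2*(-3 + p) = -7 + (-6 + 2*p) = -13 + 2*p)
g = 19/7 (g = -((-13 + 2*3) + (2 + 4))*19/7 = -((-13 + 6) + 6)*19/7 = -(-7 + 6)*19/7 = -(-1)*19/7 = -⅐*(-19) = 19/7 ≈ 2.7143)
(3*(5 - 1))*g = (3*(5 - 1))*(19/7) = (3*4)*(19/7) = 12*(19/7) = 228/7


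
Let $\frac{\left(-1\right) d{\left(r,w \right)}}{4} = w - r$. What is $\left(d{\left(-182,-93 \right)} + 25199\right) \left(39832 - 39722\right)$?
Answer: $2732730$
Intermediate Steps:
$d{\left(r,w \right)} = - 4 w + 4 r$ ($d{\left(r,w \right)} = - 4 \left(w - r\right) = - 4 w + 4 r$)
$\left(d{\left(-182,-93 \right)} + 25199\right) \left(39832 - 39722\right) = \left(\left(\left(-4\right) \left(-93\right) + 4 \left(-182\right)\right) + 25199\right) \left(39832 - 39722\right) = \left(\left(372 - 728\right) + 25199\right) 110 = \left(-356 + 25199\right) 110 = 24843 \cdot 110 = 2732730$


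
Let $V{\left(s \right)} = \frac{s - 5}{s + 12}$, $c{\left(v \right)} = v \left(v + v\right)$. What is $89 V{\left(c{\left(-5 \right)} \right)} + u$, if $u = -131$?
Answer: $- \frac{4117}{62} \approx -66.403$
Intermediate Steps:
$c{\left(v \right)} = 2 v^{2}$ ($c{\left(v \right)} = v 2 v = 2 v^{2}$)
$V{\left(s \right)} = \frac{-5 + s}{12 + s}$
$89 V{\left(c{\left(-5 \right)} \right)} + u = 89 \frac{-5 + 2 \left(-5\right)^{2}}{12 + 2 \left(-5\right)^{2}} - 131 = 89 \frac{-5 + 2 \cdot 25}{12 + 2 \cdot 25} - 131 = 89 \frac{-5 + 50}{12 + 50} - 131 = 89 \cdot \frac{1}{62} \cdot 45 - 131 = 89 \cdot \frac{45}{62} - 131 = \frac{4005}{62} - 131 = - \frac{4117}{62}$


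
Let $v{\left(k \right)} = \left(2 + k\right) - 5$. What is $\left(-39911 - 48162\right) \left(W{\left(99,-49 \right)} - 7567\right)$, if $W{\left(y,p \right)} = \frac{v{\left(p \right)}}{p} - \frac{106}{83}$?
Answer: $\frac{2710522934291}{4067} \approx 6.6647 \cdot 10^{8}$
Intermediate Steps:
$v{\left(k \right)} = -3 + k$
$W{\left(y,p \right)} = - \frac{106}{83} + \frac{-3 + p}{p}$ ($W{\left(y,p \right)} = \frac{-3 + p}{p} - \frac{106}{83} = - \frac{106}{83} + \frac{-3 + p}{p}$)
$\left(-39911 - 48162\right) \left(W{\left(99,-49 \right)} - 7567\right) = \left(-39911 - 48162\right) \left(\left(- \frac{23}{83} - \frac{3}{-49}\right) - 7567\right) = - 88073 \left(\left(- \frac{23}{83} - - \frac{3}{49}\right) - 7567\right) = - 88073 \left(\left(- \frac{23}{83} + \frac{3}{49}\right) - 7567\right) = - 88073 \left(- \frac{878}{4067} - 7567\right) = \left(-88073\right) \left(- \frac{30775867}{4067}\right) = \frac{2710522934291}{4067}$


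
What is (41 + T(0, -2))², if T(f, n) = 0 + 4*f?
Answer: 1681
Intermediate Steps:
T(f, n) = 4*f
(41 + T(0, -2))² = (41 + 4*0)² = (41 + 0)² = 41² = 1681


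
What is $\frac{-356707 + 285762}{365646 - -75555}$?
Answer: $- \frac{70945}{441201} \approx -0.1608$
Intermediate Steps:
$\frac{-356707 + 285762}{365646 - -75555} = - \frac{70945}{365646 + 75555} = - \frac{70945}{441201}$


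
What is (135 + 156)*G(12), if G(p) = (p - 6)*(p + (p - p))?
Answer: 20952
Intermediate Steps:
G(p) = p*(-6 + p) (G(p) = (-6 + p)*(p + 0) = (-6 + p)*p = p*(-6 + p))
(135 + 156)*G(12) = (135 + 156)*(12*(-6 + 12)) = 291*(12*6) = 291*72 = 20952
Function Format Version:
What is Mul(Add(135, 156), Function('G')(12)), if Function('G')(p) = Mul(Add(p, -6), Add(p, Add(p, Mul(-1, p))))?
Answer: 20952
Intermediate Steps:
Function('G')(p) = Mul(p, Add(-6, p)) (Function('G')(p) = Mul(Add(-6, p), Add(p, 0)) = Mul(Add(-6, p), p) = Mul(p, Add(-6, p)))
Mul(Add(135, 156), Function('G')(12)) = Mul(Add(135, 156), Mul(12, Add(-6, 12))) = Mul(291, Mul(12, 6)) = Mul(291, 72) = 20952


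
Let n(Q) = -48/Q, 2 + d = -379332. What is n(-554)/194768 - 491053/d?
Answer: 827896245907/639542140307 ≈ 1.2945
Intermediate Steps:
d = -379334 (d = -2 - 379332 = -379334)
n(-554)/194768 - 491053/d = -48/(-554)/194768 - 491053/(-379334) = -48*(-1/554)*(1/194768) - 491053*(-1/379334) = (24/277)*(1/194768) + 491053/379334 = 3/6743842 + 491053/379334 = 827896245907/639542140307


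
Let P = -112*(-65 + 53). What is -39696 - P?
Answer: -41040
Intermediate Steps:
P = 1344 (P = -112*(-12) = 1344)
-39696 - P = -39696 - 1*1344 = -39696 - 1344 = -41040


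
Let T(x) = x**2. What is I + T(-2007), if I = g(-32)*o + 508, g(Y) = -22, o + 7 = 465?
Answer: 4018481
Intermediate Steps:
o = 458 (o = -7 + 465 = 458)
I = -9568 (I = -22*458 + 508 = -10076 + 508 = -9568)
I + T(-2007) = -9568 + (-2007)**2 = -9568 + 4028049 = 4018481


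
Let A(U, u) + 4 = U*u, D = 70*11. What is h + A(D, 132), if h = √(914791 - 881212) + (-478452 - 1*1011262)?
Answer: -1388078 + 3*√3731 ≈ -1.3879e+6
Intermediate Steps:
D = 770
A(U, u) = -4 + U*u
h = -1489714 + 3*√3731 (h = √33579 + (-478452 - 1011262) = 3*√3731 - 1489714 = -1489714 + 3*√3731 ≈ -1.4895e+6)
h + A(D, 132) = (-1489714 + 3*√3731) + (-4 + 770*132) = (-1489714 + 3*√3731) + (-4 + 101640) = (-1489714 + 3*√3731) + 101636 = -1388078 + 3*√3731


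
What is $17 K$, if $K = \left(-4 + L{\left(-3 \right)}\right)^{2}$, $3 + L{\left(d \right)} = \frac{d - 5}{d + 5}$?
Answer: $2057$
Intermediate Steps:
$L{\left(d \right)} = -3 + \frac{-5 + d}{5 + d}$ ($L{\left(d \right)} = -3 + \frac{d - 5}{d + 5} = -3 + \frac{-5 + d}{5 + d}$)
$K = 121$ ($K = \left(-4 + \frac{2 \left(-10 - -3\right)}{5 - 3}\right)^{2} = \left(-4 + \frac{2 \left(-10 + 3\right)}{2}\right)^{2} = \left(-4 + 2 \cdot \frac{1}{2} \left(-7\right)\right)^{2} = \left(-4 - 7\right)^{2} = \left(-11\right)^{2} = 121$)
$17 K = 17 \cdot 121 = 2057$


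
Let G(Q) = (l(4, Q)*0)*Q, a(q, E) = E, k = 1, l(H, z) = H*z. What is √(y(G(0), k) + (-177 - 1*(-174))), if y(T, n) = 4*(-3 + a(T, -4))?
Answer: I*√31 ≈ 5.5678*I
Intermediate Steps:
G(Q) = 0 (G(Q) = ((4*Q)*0)*Q = 0*Q = 0)
y(T, n) = -28 (y(T, n) = 4*(-3 - 4) = 4*(-7) = -28)
√(y(G(0), k) + (-177 - 1*(-174))) = √(-28 + (-177 - 1*(-174))) = √(-28 + (-177 + 174)) = √(-28 - 3) = √(-31) = I*√31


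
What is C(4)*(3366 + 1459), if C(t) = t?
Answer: 19300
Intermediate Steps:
C(4)*(3366 + 1459) = 4*(3366 + 1459) = 4*4825 = 19300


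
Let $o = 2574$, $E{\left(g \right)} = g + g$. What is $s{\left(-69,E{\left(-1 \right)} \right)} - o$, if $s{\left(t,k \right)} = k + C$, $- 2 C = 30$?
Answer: $-2591$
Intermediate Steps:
$E{\left(g \right)} = 2 g$
$C = -15$ ($C = \left(- \frac{1}{2}\right) 30 = -15$)
$s{\left(t,k \right)} = -15 + k$ ($s{\left(t,k \right)} = k - 15 = -15 + k$)
$s{\left(-69,E{\left(-1 \right)} \right)} - o = \left(-15 + 2 \left(-1\right)\right) - 2574 = \left(-15 - 2\right) - 2574 = -17 - 2574 = -2591$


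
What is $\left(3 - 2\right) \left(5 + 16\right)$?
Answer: $21$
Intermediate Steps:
$\left(3 - 2\right) \left(5 + 16\right) = 1 \cdot 21 = 21$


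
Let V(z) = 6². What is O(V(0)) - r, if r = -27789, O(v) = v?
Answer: 27825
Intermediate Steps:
V(z) = 36
O(V(0)) - r = 36 - 1*(-27789) = 36 + 27789 = 27825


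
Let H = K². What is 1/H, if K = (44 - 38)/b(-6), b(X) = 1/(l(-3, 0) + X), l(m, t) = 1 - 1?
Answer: 1/1296 ≈ 0.00077160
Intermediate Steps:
l(m, t) = 0
b(X) = 1/X (b(X) = 1/(0 + X) = 1/X)
K = -36 (K = (44 - 38)/(1/(-6)) = 6/(-⅙) = 6*(-6) = -36)
H = 1296 (H = (-36)² = 1296)
1/H = 1/1296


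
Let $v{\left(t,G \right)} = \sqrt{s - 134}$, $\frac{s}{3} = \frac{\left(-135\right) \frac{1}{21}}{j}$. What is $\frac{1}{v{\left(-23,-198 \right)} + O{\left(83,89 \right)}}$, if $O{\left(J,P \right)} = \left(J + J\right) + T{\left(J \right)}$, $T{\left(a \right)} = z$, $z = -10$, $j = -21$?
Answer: $\frac{7644}{1198985} - \frac{7 i \sqrt{6521}}{1198985} \approx 0.0063754 - 0.00047146 i$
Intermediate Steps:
$T{\left(a \right)} = -10$
$s = \frac{45}{49}$ ($s = 3 \frac{\left(-135\right) \frac{1}{21}}{-21} = 3 \left(-135\right) \frac{1}{21} \left(- \frac{1}{21}\right) = 3 \left(\left(- \frac{45}{7}\right) \left(- \frac{1}{21}\right)\right) = 3 \cdot \frac{15}{49} = \frac{45}{49} \approx 0.91837$)
$O{\left(J,P \right)} = -10 + 2 J$ ($O{\left(J,P \right)} = \left(J + J\right) - 10 = 2 J - 10 = -10 + 2 J$)
$v{\left(t,G \right)} = \frac{i \sqrt{6521}}{7}$ ($v{\left(t,G \right)} = \sqrt{\frac{45}{49} - 134} = \sqrt{- \frac{6521}{49}} = \frac{i \sqrt{6521}}{7}$)
$\frac{1}{v{\left(-23,-198 \right)} + O{\left(83,89 \right)}} = \frac{1}{\frac{i \sqrt{6521}}{7} + \left(-10 + 2 \cdot 83\right)} = \frac{1}{\frac{i \sqrt{6521}}{7} + \left(-10 + 166\right)} = \frac{1}{\frac{i \sqrt{6521}}{7} + 156} = \frac{1}{156 + \frac{i \sqrt{6521}}{7}}$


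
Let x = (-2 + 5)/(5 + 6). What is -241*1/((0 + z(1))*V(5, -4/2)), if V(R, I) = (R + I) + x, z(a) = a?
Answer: -2651/36 ≈ -73.639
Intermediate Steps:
x = 3/11 ≈ 0.27273
V(R, I) = 3/11 + I + R (V(R, I) = (R + I) + 3/11 = (I + R) + 3/11 = 3/11 + I + R)
-241*1/((0 + z(1))*V(5, -4/2)) = -241*1/((0 + 1)*(3/11 - 4/2 + 5)) = -241/(3/11 - 4*½ + 5) = -241/(3/11 - 2 + 5) = -241/((36/11)*1) = -241/36/11 = -241*11/36 = -2651/36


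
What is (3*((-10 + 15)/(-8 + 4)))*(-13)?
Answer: 195/4 ≈ 48.750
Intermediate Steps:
(3*((-10 + 15)/(-8 + 4)))*(-13) = (3*(5/(-4)))*(-13) = (3*(5*(-¼)))*(-13) = (3*(-5/4))*(-13) = -15/4*(-13) = 195/4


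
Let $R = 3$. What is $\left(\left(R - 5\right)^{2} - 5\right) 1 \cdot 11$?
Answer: $-11$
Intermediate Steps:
$\left(\left(R - 5\right)^{2} - 5\right) 1 \cdot 11 = \left(\left(3 - 5\right)^{2} - 5\right) 1 \cdot 11 = \left(\left(-2\right)^{2} - 5\right) 1 \cdot 11 = \left(4 - 5\right) 1 \cdot 11 = \left(-1\right) 1 \cdot 11 = \left(-1\right) 11 = -11$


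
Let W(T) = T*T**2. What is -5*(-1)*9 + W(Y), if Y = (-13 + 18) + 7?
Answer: 1773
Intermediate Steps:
Y = 12 (Y = 5 + 7 = 12)
W(T) = T**3
-5*(-1)*9 + W(Y) = -5*(-1)*9 + 12**3 = 5*9 + 1728 = 45 + 1728 = 1773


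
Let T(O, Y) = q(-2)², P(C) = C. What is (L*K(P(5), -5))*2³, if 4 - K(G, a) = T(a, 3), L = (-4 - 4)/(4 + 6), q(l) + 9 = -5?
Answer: 6144/5 ≈ 1228.8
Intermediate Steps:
q(l) = -14 (q(l) = -9 - 5 = -14)
T(O, Y) = 196 (T(O, Y) = (-14)² = 196)
L = -⅘ (L = -8/10 = -8*⅒ = -⅘ ≈ -0.80000)
K(G, a) = -192 (K(G, a) = 4 - 1*196 = 4 - 196 = -192)
(L*K(P(5), -5))*2³ = -⅘*(-192)*2³ = (768/5)*8 = 6144/5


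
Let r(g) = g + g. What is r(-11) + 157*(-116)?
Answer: -18234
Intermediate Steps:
r(g) = 2*g
r(-11) + 157*(-116) = 2*(-11) + 157*(-116) = -22 - 18212 = -18234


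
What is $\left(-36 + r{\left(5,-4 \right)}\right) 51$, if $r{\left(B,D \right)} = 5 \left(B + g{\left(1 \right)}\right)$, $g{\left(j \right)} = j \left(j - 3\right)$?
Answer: $-1071$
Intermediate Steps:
$g{\left(j \right)} = j \left(-3 + j\right)$
$r{\left(B,D \right)} = -10 + 5 B$ ($r{\left(B,D \right)} = 5 \left(B + 1 \left(-3 + 1\right)\right) = 5 \left(B + 1 \left(-2\right)\right) = 5 \left(B - 2\right) = 5 \left(-2 + B\right) = -10 + 5 B$)
$\left(-36 + r{\left(5,-4 \right)}\right) 51 = \left(-36 + \left(-10 + 5 \cdot 5\right)\right) 51 = \left(-36 + \left(-10 + 25\right)\right) 51 = \left(-36 + 15\right) 51 = \left(-21\right) 51 = -1071$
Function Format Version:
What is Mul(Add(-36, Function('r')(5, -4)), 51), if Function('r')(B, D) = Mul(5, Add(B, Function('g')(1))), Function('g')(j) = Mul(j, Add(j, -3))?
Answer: -1071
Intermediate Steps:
Function('g')(j) = Mul(j, Add(-3, j))
Function('r')(B, D) = Add(-10, Mul(5, B)) (Function('r')(B, D) = Mul(5, Add(B, Mul(1, Add(-3, 1)))) = Mul(5, Add(B, Mul(1, -2))) = Mul(5, Add(B, -2)) = Mul(5, Add(-2, B)) = Add(-10, Mul(5, B)))
Mul(Add(-36, Function('r')(5, -4)), 51) = Mul(Add(-36, Add(-10, Mul(5, 5))), 51) = Mul(Add(-36, Add(-10, 25)), 51) = Mul(Add(-36, 15), 51) = Mul(-21, 51) = -1071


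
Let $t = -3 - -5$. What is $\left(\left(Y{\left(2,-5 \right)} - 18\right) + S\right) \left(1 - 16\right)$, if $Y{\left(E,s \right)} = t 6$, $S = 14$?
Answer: $-120$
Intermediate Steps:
$t = 2$ ($t = -3 + 5 = 2$)
$Y{\left(E,s \right)} = 12$ ($Y{\left(E,s \right)} = 2 \cdot 6 = 12$)
$\left(\left(Y{\left(2,-5 \right)} - 18\right) + S\right) \left(1 - 16\right) = \left(\left(12 - 18\right) + 14\right) \left(1 - 16\right) = \left(-6 + 14\right) \left(-15\right) = 8 \left(-15\right) = -120$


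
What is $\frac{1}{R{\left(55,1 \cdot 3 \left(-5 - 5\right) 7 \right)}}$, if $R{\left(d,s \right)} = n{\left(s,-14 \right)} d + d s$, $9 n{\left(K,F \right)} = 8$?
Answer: $- \frac{9}{103510} \approx -8.6948 \cdot 10^{-5}$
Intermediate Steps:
$n{\left(K,F \right)} = \frac{8}{9}$ ($n{\left(K,F \right)} = \frac{1}{9} \cdot 8 = \frac{8}{9}$)
$R{\left(d,s \right)} = \frac{8 d}{9} + d s$
$\frac{1}{R{\left(55,1 \cdot 3 \left(-5 - 5\right) 7 \right)}} = \frac{1}{\frac{1}{9} \cdot 55 \left(8 + 9 \cdot 1 \cdot 3 \left(-5 - 5\right) 7\right)} = \frac{1}{\frac{1}{9} \cdot 55 \left(8 + 9 \cdot 1 \cdot 3 \left(-10\right) 7\right)} = \frac{1}{\frac{1}{9} \cdot 55 \left(8 + 9 \cdot 1 \left(-30\right) 7\right)} = \frac{1}{\frac{1}{9} \cdot 55 \left(8 + 9 \left(\left(-30\right) 7\right)\right)} = \frac{1}{\frac{1}{9} \cdot 55 \left(8 + 9 \left(-210\right)\right)} = \frac{1}{\frac{1}{9} \cdot 55 \left(8 - 1890\right)} = \frac{1}{\frac{1}{9} \cdot 55 \left(-1882\right)} = \frac{1}{- \frac{103510}{9}} = - \frac{9}{103510}$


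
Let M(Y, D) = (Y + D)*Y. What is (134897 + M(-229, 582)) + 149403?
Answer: 203463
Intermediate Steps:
M(Y, D) = Y*(D + Y) (M(Y, D) = (D + Y)*Y = Y*(D + Y))
(134897 + M(-229, 582)) + 149403 = (134897 - 229*(582 - 229)) + 149403 = (134897 - 229*353) + 149403 = (134897 - 80837) + 149403 = 54060 + 149403 = 203463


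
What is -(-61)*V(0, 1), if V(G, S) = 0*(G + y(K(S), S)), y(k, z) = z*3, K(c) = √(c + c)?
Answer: 0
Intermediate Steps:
K(c) = √2*√c (K(c) = √(2*c) = √2*√c)
y(k, z) = 3*z
V(G, S) = 0 (V(G, S) = 0*(G + 3*S) = 0)
-(-61)*V(0, 1) = -(-61)*0 = -1*0 = 0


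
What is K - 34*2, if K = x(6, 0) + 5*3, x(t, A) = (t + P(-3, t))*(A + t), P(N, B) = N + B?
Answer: 1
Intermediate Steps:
P(N, B) = B + N
x(t, A) = (-3 + 2*t)*(A + t) (x(t, A) = (t + (t - 3))*(A + t) = (t + (-3 + t))*(A + t) = (-3 + 2*t)*(A + t))
K = 69 (K = (6² + 0*6 + 0*(-3 + 6) + 6*(-3 + 6)) + 5*3 = (36 + 0 + 0*3 + 6*3) + 15 = (36 + 0 + 0 + 18) + 15 = 54 + 15 = 69)
K - 34*2 = 69 - 34*2 = 69 - 68 = 1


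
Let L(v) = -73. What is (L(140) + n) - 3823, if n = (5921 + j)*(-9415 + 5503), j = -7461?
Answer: 6020584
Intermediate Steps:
n = 6024480 (n = (5921 - 7461)*(-9415 + 5503) = -1540*(-3912) = 6024480)
(L(140) + n) - 3823 = (-73 + 6024480) - 3823 = 6024407 - 3823 = 6020584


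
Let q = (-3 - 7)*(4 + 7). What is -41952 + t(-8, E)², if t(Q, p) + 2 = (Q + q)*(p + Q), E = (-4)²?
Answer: 852964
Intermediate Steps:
q = -110 (q = -10*11 = -110)
E = 16
t(Q, p) = -2 + (-110 + Q)*(Q + p) (t(Q, p) = -2 + (Q - 110)*(p + Q) = -2 + (-110 + Q)*(Q + p))
-41952 + t(-8, E)² = -41952 + (-2 + (-8)² - 110*(-8) - 110*16 - 8*16)² = -41952 + (-2 + 64 + 880 - 1760 - 128)² = -41952 + (-946)² = -41952 + 894916 = 852964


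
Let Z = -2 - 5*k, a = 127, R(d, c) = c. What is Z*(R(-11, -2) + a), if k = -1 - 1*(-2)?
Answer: -875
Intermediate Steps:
k = 1 (k = -1 + 2 = 1)
Z = -7 (Z = -2 - 5*1 = -2 - 5 = -7)
Z*(R(-11, -2) + a) = -7*(-2 + 127) = -7*125 = -875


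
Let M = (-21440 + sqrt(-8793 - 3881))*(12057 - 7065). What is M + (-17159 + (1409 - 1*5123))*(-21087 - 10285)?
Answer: 547799276 + 4992*I*sqrt(12674) ≈ 5.478e+8 + 5.6199e+5*I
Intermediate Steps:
M = -107028480 + 4992*I*sqrt(12674) (M = (-21440 + sqrt(-12674))*4992 = (-21440 + I*sqrt(12674))*4992 = -107028480 + 4992*I*sqrt(12674) ≈ -1.0703e+8 + 5.6199e+5*I)
M + (-17159 + (1409 - 1*5123))*(-21087 - 10285) = (-107028480 + 4992*I*sqrt(12674)) + (-17159 + (1409 - 1*5123))*(-21087 - 10285) = (-107028480 + 4992*I*sqrt(12674)) + (-17159 + (1409 - 5123))*(-31372) = (-107028480 + 4992*I*sqrt(12674)) + (-17159 - 3714)*(-31372) = (-107028480 + 4992*I*sqrt(12674)) - 20873*(-31372) = (-107028480 + 4992*I*sqrt(12674)) + 654827756 = 547799276 + 4992*I*sqrt(12674)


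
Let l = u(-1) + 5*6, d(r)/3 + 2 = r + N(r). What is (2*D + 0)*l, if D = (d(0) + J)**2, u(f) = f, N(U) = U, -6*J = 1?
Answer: 39701/18 ≈ 2205.6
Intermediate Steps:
J = -1/6 (J = -1/6*1 = -1/6 ≈ -0.16667)
d(r) = -6 + 6*r (d(r) = -6 + 3*(r + r) = -6 + 3*(2*r) = -6 + 6*r)
D = 1369/36 (D = ((-6 + 6*0) - 1/6)**2 = ((-6 + 0) - 1/6)**2 = (-6 - 1/6)**2 = (-37/6)**2 = 1369/36 ≈ 38.028)
l = 29 (l = -1 + 5*6 = -1 + 30 = 29)
(2*D + 0)*l = (2*(1369/36) + 0)*29 = (1369/18 + 0)*29 = (1369/18)*29 = 39701/18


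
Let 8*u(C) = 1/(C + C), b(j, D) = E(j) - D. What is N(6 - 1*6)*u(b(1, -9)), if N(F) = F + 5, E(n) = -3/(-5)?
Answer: 25/768 ≈ 0.032552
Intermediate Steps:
E(n) = ⅗ (E(n) = -3*(-⅕) = ⅗)
b(j, D) = ⅗ - D
N(F) = 5 + F
u(C) = 1/(16*C) (u(C) = 1/(8*(C + C)) = 1/(8*((2*C))) = (1/(2*C))/8 = 1/(16*C))
N(6 - 1*6)*u(b(1, -9)) = (5 + (6 - 1*6))*(1/(16*(⅗ - 1*(-9)))) = (5 + (6 - 6))*(1/(16*(⅗ + 9))) = (5 + 0)*(1/(16*(48/5))) = 5*((1/16)*(5/48)) = 5*(5/768) = 25/768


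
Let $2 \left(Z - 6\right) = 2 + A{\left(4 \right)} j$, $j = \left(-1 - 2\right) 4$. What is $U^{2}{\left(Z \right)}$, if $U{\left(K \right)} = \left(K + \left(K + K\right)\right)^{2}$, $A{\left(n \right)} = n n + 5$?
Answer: $16243247601$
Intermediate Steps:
$j = -12$ ($j = \left(-3\right) 4 = -12$)
$A{\left(n \right)} = 5 + n^{2}$ ($A{\left(n \right)} = n^{2} + 5 = 5 + n^{2}$)
$Z = -119$ ($Z = 6 + \frac{2 + \left(5 + 4^{2}\right) \left(-12\right)}{2} = 6 + \frac{2 + \left(5 + 16\right) \left(-12\right)}{2} = 6 + \frac{2 + 21 \left(-12\right)}{2} = 6 + \frac{2 - 252}{2} = 6 + \frac{1}{2} \left(-250\right) = 6 - 125 = -119$)
$U{\left(K \right)} = 9 K^{2}$ ($U{\left(K \right)} = \left(K + 2 K\right)^{2} = \left(3 K\right)^{2} = 9 K^{2}$)
$U^{2}{\left(Z \right)} = \left(9 \left(-119\right)^{2}\right)^{2} = \left(9 \cdot 14161\right)^{2} = 127449^{2} = 16243247601$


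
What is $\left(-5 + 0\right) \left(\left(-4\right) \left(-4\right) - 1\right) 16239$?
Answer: $-1217925$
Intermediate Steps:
$\left(-5 + 0\right) \left(\left(-4\right) \left(-4\right) - 1\right) 16239 = - 5 \left(16 - 1\right) 16239 = \left(-5\right) 15 \cdot 16239 = \left(-75\right) 16239 = -1217925$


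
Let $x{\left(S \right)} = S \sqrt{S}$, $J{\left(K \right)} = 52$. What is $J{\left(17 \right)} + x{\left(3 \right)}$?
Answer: $52 + 3 \sqrt{3} \approx 57.196$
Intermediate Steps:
$x{\left(S \right)} = S^{\frac{3}{2}}$
$J{\left(17 \right)} + x{\left(3 \right)} = 52 + 3^{\frac{3}{2}} = 52 + 3 \sqrt{3}$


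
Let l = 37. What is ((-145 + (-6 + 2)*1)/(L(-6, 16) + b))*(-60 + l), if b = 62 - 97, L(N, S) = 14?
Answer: -3427/21 ≈ -163.19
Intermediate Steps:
b = -35
((-145 + (-6 + 2)*1)/(L(-6, 16) + b))*(-60 + l) = ((-145 + (-6 + 2)*1)/(14 - 35))*(-60 + 37) = ((-145 - 4*1)/(-21))*(-23) = ((-145 - 4)*(-1/21))*(-23) = -149*(-1/21)*(-23) = (149/21)*(-23) = -3427/21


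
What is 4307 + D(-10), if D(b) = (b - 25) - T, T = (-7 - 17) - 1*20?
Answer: 4316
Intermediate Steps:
T = -44 (T = -24 - 20 = -44)
D(b) = 19 + b (D(b) = (b - 25) - 1*(-44) = (-25 + b) + 44 = 19 + b)
4307 + D(-10) = 4307 + (19 - 10) = 4307 + 9 = 4316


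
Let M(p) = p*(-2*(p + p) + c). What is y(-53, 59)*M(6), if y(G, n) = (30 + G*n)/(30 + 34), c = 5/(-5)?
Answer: 232275/32 ≈ 7258.6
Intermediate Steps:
c = -1 (c = 5*(-⅕) = -1)
y(G, n) = 15/32 + G*n/64 (y(G, n) = (30 + G*n)/64 = (30 + G*n)*(1/64) = 15/32 + G*n/64)
M(p) = p*(-1 - 4*p) (M(p) = p*(-2*(p + p) - 1) = p*(-4*p - 1) = p*(-1 - 4*p))
y(-53, 59)*M(6) = (15/32 + (1/64)*(-53)*59)*(-1*6*(1 + 4*6)) = (15/32 - 3127/64)*(-1*6*(1 + 24)) = -(-3097)*6*25/64 = -3097/64*(-150) = 232275/32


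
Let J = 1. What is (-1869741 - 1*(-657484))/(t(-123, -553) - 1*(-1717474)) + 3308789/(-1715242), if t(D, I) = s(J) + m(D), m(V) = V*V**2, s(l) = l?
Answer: 802430124453/122975990432 ≈ 6.5251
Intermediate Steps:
m(V) = V**3
t(D, I) = 1 + D**3
(-1869741 - 1*(-657484))/(t(-123, -553) - 1*(-1717474)) + 3308789/(-1715242) = (-1869741 - 1*(-657484))/((1 + (-123)**3) - 1*(-1717474)) + 3308789/(-1715242) = (-1869741 + 657484)/((1 - 1860867) + 1717474) + 3308789*(-1/1715242) = -1212257/(-1860866 + 1717474) - 3308789/1715242 = -1212257/(-143392) - 3308789/1715242 = -1212257*(-1/143392) - 3308789/1715242 = 1212257/143392 - 3308789/1715242 = 802430124453/122975990432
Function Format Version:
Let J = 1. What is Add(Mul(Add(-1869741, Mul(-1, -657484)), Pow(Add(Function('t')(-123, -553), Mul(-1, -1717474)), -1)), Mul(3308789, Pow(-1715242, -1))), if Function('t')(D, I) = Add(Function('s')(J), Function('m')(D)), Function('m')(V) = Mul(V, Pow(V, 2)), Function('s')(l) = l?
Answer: Rational(802430124453, 122975990432) ≈ 6.5251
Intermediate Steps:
Function('m')(V) = Pow(V, 3)
Function('t')(D, I) = Add(1, Pow(D, 3))
Add(Mul(Add(-1869741, Mul(-1, -657484)), Pow(Add(Function('t')(-123, -553), Mul(-1, -1717474)), -1)), Mul(3308789, Pow(-1715242, -1))) = Add(Mul(Add(-1869741, Mul(-1, -657484)), Pow(Add(Add(1, Pow(-123, 3)), Mul(-1, -1717474)), -1)), Mul(3308789, Pow(-1715242, -1))) = Add(Mul(Add(-1869741, 657484), Pow(Add(Add(1, -1860867), 1717474), -1)), Mul(3308789, Rational(-1, 1715242))) = Add(Mul(-1212257, Pow(Add(-1860866, 1717474), -1)), Rational(-3308789, 1715242)) = Add(Mul(-1212257, Pow(-143392, -1)), Rational(-3308789, 1715242)) = Add(Mul(-1212257, Rational(-1, 143392)), Rational(-3308789, 1715242)) = Add(Rational(1212257, 143392), Rational(-3308789, 1715242)) = Rational(802430124453, 122975990432)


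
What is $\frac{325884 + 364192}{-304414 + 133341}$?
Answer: $- \frac{690076}{171073} \approx -4.0338$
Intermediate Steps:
$\frac{325884 + 364192}{-304414 + 133341} = \frac{690076}{-171073} = 690076 \left(- \frac{1}{171073}\right) = - \frac{690076}{171073}$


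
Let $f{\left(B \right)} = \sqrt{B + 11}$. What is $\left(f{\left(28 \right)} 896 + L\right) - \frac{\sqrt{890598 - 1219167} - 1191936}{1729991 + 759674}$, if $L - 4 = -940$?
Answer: $- \frac{2329134504}{2489665} + 896 \sqrt{39} - \frac{i \sqrt{328569}}{2489665} \approx 4660.0 - 0.00023024 i$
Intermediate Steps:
$f{\left(B \right)} = \sqrt{11 + B}$
$L = -936$ ($L = 4 - 940 = -936$)
$\left(f{\left(28 \right)} 896 + L\right) - \frac{\sqrt{890598 - 1219167} - 1191936}{1729991 + 759674} = \left(\sqrt{11 + 28} \cdot 896 - 936\right) - \frac{\sqrt{890598 - 1219167} - 1191936}{1729991 + 759674} = \left(\sqrt{39} \cdot 896 - 936\right) - \frac{\sqrt{-328569} - 1191936}{2489665} = \left(896 \sqrt{39} - 936\right) - \left(i \sqrt{328569} - 1191936\right) \frac{1}{2489665} = \left(-936 + 896 \sqrt{39}\right) - \left(-1191936 + i \sqrt{328569}\right) \frac{1}{2489665} = \left(-936 + 896 \sqrt{39}\right) - \left(- \frac{1191936}{2489665} + \frac{i \sqrt{328569}}{2489665}\right) = \left(-936 + 896 \sqrt{39}\right) + \left(\frac{1191936}{2489665} - \frac{i \sqrt{328569}}{2489665}\right) = - \frac{2329134504}{2489665} + 896 \sqrt{39} - \frac{i \sqrt{328569}}{2489665}$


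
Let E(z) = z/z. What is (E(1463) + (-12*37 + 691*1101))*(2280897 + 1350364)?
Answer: 2761022038828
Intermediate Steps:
E(z) = 1
(E(1463) + (-12*37 + 691*1101))*(2280897 + 1350364) = (1 + (-12*37 + 691*1101))*(2280897 + 1350364) = (1 + (-444 + 760791))*3631261 = (1 + 760347)*3631261 = 760348*3631261 = 2761022038828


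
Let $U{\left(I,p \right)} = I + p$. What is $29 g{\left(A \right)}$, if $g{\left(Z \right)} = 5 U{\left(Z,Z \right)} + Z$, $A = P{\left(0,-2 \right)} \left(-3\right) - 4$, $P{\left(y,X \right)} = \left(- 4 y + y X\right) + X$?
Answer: $638$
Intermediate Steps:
$P{\left(y,X \right)} = X - 4 y + X y$ ($P{\left(y,X \right)} = \left(- 4 y + X y\right) + X = X - 4 y + X y$)
$A = 2$ ($A = \left(-2 - 0 - 0\right) \left(-3\right) - 4 = \left(-2 + 0 + 0\right) \left(-3\right) - 4 = \left(-2\right) \left(-3\right) - 4 = 6 - 4 = 2$)
$g{\left(Z \right)} = 11 Z$ ($g{\left(Z \right)} = 5 \left(Z + Z\right) + Z = 5 \cdot 2 Z + Z = 10 Z + Z = 11 Z$)
$29 g{\left(A \right)} = 29 \cdot 11 \cdot 2 = 29 \cdot 22 = 638$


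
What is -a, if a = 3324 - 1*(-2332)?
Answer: -5656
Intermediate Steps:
a = 5656 (a = 3324 + 2332 = 5656)
-a = -1*5656 = -5656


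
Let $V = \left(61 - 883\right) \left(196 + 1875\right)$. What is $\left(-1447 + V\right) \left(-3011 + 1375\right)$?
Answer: $2787431524$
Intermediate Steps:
$V = -1702362$ ($V = \left(-822\right) 2071 = -1702362$)
$\left(-1447 + V\right) \left(-3011 + 1375\right) = \left(-1447 - 1702362\right) \left(-3011 + 1375\right) = \left(-1703809\right) \left(-1636\right) = 2787431524$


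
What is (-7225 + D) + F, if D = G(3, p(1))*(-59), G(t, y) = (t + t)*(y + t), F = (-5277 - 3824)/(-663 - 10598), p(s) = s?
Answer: -97297200/11261 ≈ -8640.2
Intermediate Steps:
F = 9101/11261 (F = -9101/(-11261) = -9101*(-1/11261) = 9101/11261 ≈ 0.80819)
G(t, y) = 2*t*(t + y) (G(t, y) = (2*t)*(t + y) = 2*t*(t + y))
D = -1416 (D = (2*3*(3 + 1))*(-59) = (2*3*4)*(-59) = 24*(-59) = -1416)
(-7225 + D) + F = (-7225 - 1416) + 9101/11261 = -8641 + 9101/11261 = -97297200/11261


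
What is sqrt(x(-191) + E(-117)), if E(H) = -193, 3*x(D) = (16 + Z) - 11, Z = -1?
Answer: 5*I*sqrt(69)/3 ≈ 13.844*I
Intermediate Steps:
x(D) = 4/3 (x(D) = ((16 - 1) - 11)/3 = (15 - 11)/3 = (1/3)*4 = 4/3)
sqrt(x(-191) + E(-117)) = sqrt(4/3 - 193) = sqrt(-575/3) = 5*I*sqrt(69)/3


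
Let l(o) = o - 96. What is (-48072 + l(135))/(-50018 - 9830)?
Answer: 48033/59848 ≈ 0.80258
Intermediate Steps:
l(o) = -96 + o
(-48072 + l(135))/(-50018 - 9830) = (-48072 + (-96 + 135))/(-50018 - 9830) = (-48072 + 39)/(-59848) = -48033*(-1/59848) = 48033/59848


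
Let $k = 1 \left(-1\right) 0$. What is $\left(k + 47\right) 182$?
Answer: $8554$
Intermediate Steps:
$k = 0$ ($k = \left(-1\right) 0 = 0$)
$\left(k + 47\right) 182 = \left(0 + 47\right) 182 = 47 \cdot 182 = 8554$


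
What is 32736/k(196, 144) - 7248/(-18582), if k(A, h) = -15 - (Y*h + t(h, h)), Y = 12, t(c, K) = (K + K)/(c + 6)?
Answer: -827296072/45033477 ≈ -18.371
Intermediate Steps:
t(c, K) = 2*K/(6 + c) (t(c, K) = (2*K)/(6 + c) = 2*K/(6 + c))
k(A, h) = -15 - 12*h - 2*h/(6 + h) (k(A, h) = -15 - (12*h + 2*h/(6 + h)) = -15 + (-12*h - 2*h/(6 + h)) = -15 - 12*h - 2*h/(6 + h))
32736/k(196, 144) - 7248/(-18582) = 32736/(((-90 - 89*144 - 12*144²)/(6 + 144))) - 7248/(-18582) = 32736/(((-90 - 12816 - 12*20736)/150)) - 7248*(-1/18582) = 32736/(((-90 - 12816 - 248832)/150)) + 1208/3097 = 32736/(((1/150)*(-261738))) + 1208/3097 = 32736/(-43623/25) + 1208/3097 = 32736*(-25/43623) + 1208/3097 = -272800/14541 + 1208/3097 = -827296072/45033477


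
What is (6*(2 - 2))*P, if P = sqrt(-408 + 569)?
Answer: 0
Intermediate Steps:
P = sqrt(161) ≈ 12.689
(6*(2 - 2))*P = (6*(2 - 2))*sqrt(161) = (6*0)*sqrt(161) = 0*sqrt(161) = 0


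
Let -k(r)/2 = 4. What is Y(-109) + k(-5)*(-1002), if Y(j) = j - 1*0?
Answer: 7907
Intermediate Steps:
Y(j) = j (Y(j) = j + 0 = j)
k(r) = -8 (k(r) = -2*4 = -8)
Y(-109) + k(-5)*(-1002) = -109 - 8*(-1002) = -109 + 8016 = 7907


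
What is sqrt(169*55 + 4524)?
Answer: sqrt(13819) ≈ 117.55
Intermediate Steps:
sqrt(169*55 + 4524) = sqrt(9295 + 4524) = sqrt(13819)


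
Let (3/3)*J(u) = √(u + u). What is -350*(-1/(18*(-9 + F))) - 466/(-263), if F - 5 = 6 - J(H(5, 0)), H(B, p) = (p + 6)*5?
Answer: 10201/9468 - 25*√15/36 ≈ -1.6122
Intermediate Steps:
H(B, p) = 30 + 5*p (H(B, p) = (6 + p)*5 = 30 + 5*p)
J(u) = √2*√u (J(u) = √(u + u) = √(2*u) = √2*√u)
F = 11 - 2*√15 (F = 5 + (6 - √2*√(30 + 5*0)) = 5 + (6 - √2*√(30 + 0)) = 5 + (6 - √2*√30) = 5 + (6 - 2*√15) = 11 - 2*√15 ≈ 3.2540)
-350*(-1/(18*(-9 + F))) - 466/(-263) = -350*(-1/(18*(-9 + (11 - 2*√15)))) - 466/(-263) = -350*(-1/(18*(2 - 2*√15))) - 466*(-1/263) = -350/(-36 + 36*√15) + 466/263 = 466/263 - 350/(-36 + 36*√15)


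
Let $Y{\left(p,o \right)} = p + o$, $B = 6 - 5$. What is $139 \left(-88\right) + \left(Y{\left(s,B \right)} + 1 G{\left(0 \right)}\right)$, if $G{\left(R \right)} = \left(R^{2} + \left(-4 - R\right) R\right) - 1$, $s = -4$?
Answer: $-12236$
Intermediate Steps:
$B = 1$ ($B = 6 - 5 = 1$)
$Y{\left(p,o \right)} = o + p$
$G{\left(R \right)} = -1 + R^{2} + R \left(-4 - R\right)$ ($G{\left(R \right)} = \left(R^{2} + R \left(-4 - R\right)\right) - 1 = -1 + R^{2} + R \left(-4 - R\right)$)
$139 \left(-88\right) + \left(Y{\left(s,B \right)} + 1 G{\left(0 \right)}\right) = 139 \left(-88\right) + \left(\left(1 - 4\right) + 1 \left(-1 - 0\right)\right) = -12232 - \left(3 - \left(-1 + 0\right)\right) = -12232 + \left(-3 + 1 \left(-1\right)\right) = -12232 - 4 = -12236$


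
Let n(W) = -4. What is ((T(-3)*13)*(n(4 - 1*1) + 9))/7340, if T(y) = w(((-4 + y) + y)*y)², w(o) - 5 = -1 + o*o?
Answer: 2655952/367 ≈ 7236.9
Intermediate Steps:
w(o) = 4 + o² (w(o) = 5 + (-1 + o*o) = 5 + (-1 + o²) = 4 + o²)
T(y) = (4 + y²*(-4 + 2*y)²)² (T(y) = (4 + (((-4 + y) + y)*y)²)² = (4 + ((-4 + 2*y)*y)²)² = (4 + (y*(-4 + 2*y))²)² = (4 + y²*(-4 + 2*y)²)²)
((T(-3)*13)*(n(4 - 1*1) + 9))/7340 = (((16*(1 + (-3)²*(-2 - 3)²)²)*13)*(-4 + 9))/7340 = (((16*(1 + 9*(-5)²)²)*13)*5)*(1/7340) = (((16*(1 + 9*25)²)*13)*5)*(1/7340) = (((16*(1 + 225)²)*13)*5)*(1/7340) = (((16*226²)*13)*5)*(1/7340) = (((16*51076)*13)*5)*(1/7340) = ((817216*13)*5)*(1/7340) = (10623808*5)*(1/7340) = 53119040*(1/7340) = 2655952/367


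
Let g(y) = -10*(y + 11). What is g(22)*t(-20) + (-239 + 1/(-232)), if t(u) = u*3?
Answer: 4538151/232 ≈ 19561.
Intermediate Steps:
t(u) = 3*u
g(y) = -110 - 10*y (g(y) = -10*(11 + y) = -110 - 10*y)
g(22)*t(-20) + (-239 + 1/(-232)) = (-110 - 10*22)*(3*(-20)) + (-239 + 1/(-232)) = (-110 - 220)*(-60) + (-239 - 1/232) = -330*(-60) - 55449/232 = 19800 - 55449/232 = 4538151/232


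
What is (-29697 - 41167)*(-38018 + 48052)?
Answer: -711049376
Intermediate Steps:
(-29697 - 41167)*(-38018 + 48052) = -70864*10034 = -711049376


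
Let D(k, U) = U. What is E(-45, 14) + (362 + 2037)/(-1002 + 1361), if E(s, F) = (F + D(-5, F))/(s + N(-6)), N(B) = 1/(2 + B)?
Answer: 394011/64979 ≈ 6.0637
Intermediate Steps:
E(s, F) = 2*F/(-1/4 + s) (E(s, F) = (F + F)/(s + 1/(2 - 6)) = (2*F)/(s + 1/(-4)) = (2*F)/(s - 1/4) = (2*F)/(-1/4 + s) = 2*F/(-1/4 + s))
E(-45, 14) + (362 + 2037)/(-1002 + 1361) = 8*14/(-1 + 4*(-45)) + (362 + 2037)/(-1002 + 1361) = 8*14/(-1 - 180) + 2399/359 = 8*14/(-181) + 2399*(1/359) = 8*14*(-1/181) + 2399/359 = -112/181 + 2399/359 = 394011/64979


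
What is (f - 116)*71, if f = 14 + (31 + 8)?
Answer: -4473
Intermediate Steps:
f = 53 (f = 14 + 39 = 53)
(f - 116)*71 = (53 - 116)*71 = -63*71 = -4473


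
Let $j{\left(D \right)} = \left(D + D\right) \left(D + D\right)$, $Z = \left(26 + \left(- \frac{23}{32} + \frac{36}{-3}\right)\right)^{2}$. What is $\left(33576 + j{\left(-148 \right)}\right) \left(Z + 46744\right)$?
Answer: $\frac{727856140669}{128} \approx 5.6864 \cdot 10^{9}$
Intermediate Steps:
$Z = \frac{180625}{1024}$ ($Z = \left(26 + \left(\left(-23\right) \frac{1}{32} + 36 \left(- \frac{1}{3}\right)\right)\right)^{2} = \left(26 - \frac{407}{32}\right)^{2} = \left(\frac{425}{32}\right)^{2} = \frac{180625}{1024} \approx 176.39$)
$j{\left(D \right)} = 4 D^{2}$ ($j{\left(D \right)} = 2 D 2 D = 4 D^{2}$)
$\left(33576 + j{\left(-148 \right)}\right) \left(Z + 46744\right) = \left(33576 + 4 \left(-148\right)^{2}\right) \left(\frac{180625}{1024} + 46744\right) = \left(33576 + 4 \cdot 21904\right) \frac{48046481}{1024} = \left(33576 + 87616\right) \frac{48046481}{1024} = 121192 \cdot \frac{48046481}{1024} = \frac{727856140669}{128}$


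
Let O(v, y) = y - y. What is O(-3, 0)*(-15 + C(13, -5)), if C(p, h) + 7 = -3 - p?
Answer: 0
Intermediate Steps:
O(v, y) = 0
C(p, h) = -10 - p (C(p, h) = -7 + (-3 - p) = -10 - p)
O(-3, 0)*(-15 + C(13, -5)) = 0*(-15 + (-10 - 1*13)) = 0*(-15 + (-10 - 13)) = 0*(-15 - 23) = 0*(-38) = 0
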